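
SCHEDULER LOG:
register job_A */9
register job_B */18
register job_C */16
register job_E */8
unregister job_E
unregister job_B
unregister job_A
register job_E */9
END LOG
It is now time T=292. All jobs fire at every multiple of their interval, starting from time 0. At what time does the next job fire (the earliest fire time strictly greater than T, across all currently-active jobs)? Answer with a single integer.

Op 1: register job_A */9 -> active={job_A:*/9}
Op 2: register job_B */18 -> active={job_A:*/9, job_B:*/18}
Op 3: register job_C */16 -> active={job_A:*/9, job_B:*/18, job_C:*/16}
Op 4: register job_E */8 -> active={job_A:*/9, job_B:*/18, job_C:*/16, job_E:*/8}
Op 5: unregister job_E -> active={job_A:*/9, job_B:*/18, job_C:*/16}
Op 6: unregister job_B -> active={job_A:*/9, job_C:*/16}
Op 7: unregister job_A -> active={job_C:*/16}
Op 8: register job_E */9 -> active={job_C:*/16, job_E:*/9}
  job_C: interval 16, next fire after T=292 is 304
  job_E: interval 9, next fire after T=292 is 297
Earliest fire time = 297 (job job_E)

Answer: 297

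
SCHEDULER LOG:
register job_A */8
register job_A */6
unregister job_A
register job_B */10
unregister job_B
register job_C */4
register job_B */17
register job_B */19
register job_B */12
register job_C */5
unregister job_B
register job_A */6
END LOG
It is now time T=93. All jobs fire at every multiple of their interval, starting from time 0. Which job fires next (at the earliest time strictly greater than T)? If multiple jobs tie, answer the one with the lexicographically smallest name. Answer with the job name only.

Op 1: register job_A */8 -> active={job_A:*/8}
Op 2: register job_A */6 -> active={job_A:*/6}
Op 3: unregister job_A -> active={}
Op 4: register job_B */10 -> active={job_B:*/10}
Op 5: unregister job_B -> active={}
Op 6: register job_C */4 -> active={job_C:*/4}
Op 7: register job_B */17 -> active={job_B:*/17, job_C:*/4}
Op 8: register job_B */19 -> active={job_B:*/19, job_C:*/4}
Op 9: register job_B */12 -> active={job_B:*/12, job_C:*/4}
Op 10: register job_C */5 -> active={job_B:*/12, job_C:*/5}
Op 11: unregister job_B -> active={job_C:*/5}
Op 12: register job_A */6 -> active={job_A:*/6, job_C:*/5}
  job_A: interval 6, next fire after T=93 is 96
  job_C: interval 5, next fire after T=93 is 95
Earliest = 95, winner (lex tiebreak) = job_C

Answer: job_C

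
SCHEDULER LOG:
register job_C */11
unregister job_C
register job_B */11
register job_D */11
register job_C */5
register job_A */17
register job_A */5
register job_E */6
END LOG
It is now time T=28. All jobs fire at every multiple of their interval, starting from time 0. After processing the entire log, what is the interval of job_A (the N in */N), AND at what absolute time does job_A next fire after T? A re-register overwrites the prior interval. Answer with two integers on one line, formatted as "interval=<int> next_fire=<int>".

Answer: interval=5 next_fire=30

Derivation:
Op 1: register job_C */11 -> active={job_C:*/11}
Op 2: unregister job_C -> active={}
Op 3: register job_B */11 -> active={job_B:*/11}
Op 4: register job_D */11 -> active={job_B:*/11, job_D:*/11}
Op 5: register job_C */5 -> active={job_B:*/11, job_C:*/5, job_D:*/11}
Op 6: register job_A */17 -> active={job_A:*/17, job_B:*/11, job_C:*/5, job_D:*/11}
Op 7: register job_A */5 -> active={job_A:*/5, job_B:*/11, job_C:*/5, job_D:*/11}
Op 8: register job_E */6 -> active={job_A:*/5, job_B:*/11, job_C:*/5, job_D:*/11, job_E:*/6}
Final interval of job_A = 5
Next fire of job_A after T=28: (28//5+1)*5 = 30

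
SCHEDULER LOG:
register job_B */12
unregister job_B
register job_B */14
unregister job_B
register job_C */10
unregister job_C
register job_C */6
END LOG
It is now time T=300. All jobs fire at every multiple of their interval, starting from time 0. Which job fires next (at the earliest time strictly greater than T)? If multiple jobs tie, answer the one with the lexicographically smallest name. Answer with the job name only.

Op 1: register job_B */12 -> active={job_B:*/12}
Op 2: unregister job_B -> active={}
Op 3: register job_B */14 -> active={job_B:*/14}
Op 4: unregister job_B -> active={}
Op 5: register job_C */10 -> active={job_C:*/10}
Op 6: unregister job_C -> active={}
Op 7: register job_C */6 -> active={job_C:*/6}
  job_C: interval 6, next fire after T=300 is 306
Earliest = 306, winner (lex tiebreak) = job_C

Answer: job_C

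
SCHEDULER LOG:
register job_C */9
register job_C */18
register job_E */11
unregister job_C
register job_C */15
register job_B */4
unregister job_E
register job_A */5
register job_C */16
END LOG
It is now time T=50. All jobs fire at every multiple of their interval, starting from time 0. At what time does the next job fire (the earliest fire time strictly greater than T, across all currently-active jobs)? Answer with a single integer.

Op 1: register job_C */9 -> active={job_C:*/9}
Op 2: register job_C */18 -> active={job_C:*/18}
Op 3: register job_E */11 -> active={job_C:*/18, job_E:*/11}
Op 4: unregister job_C -> active={job_E:*/11}
Op 5: register job_C */15 -> active={job_C:*/15, job_E:*/11}
Op 6: register job_B */4 -> active={job_B:*/4, job_C:*/15, job_E:*/11}
Op 7: unregister job_E -> active={job_B:*/4, job_C:*/15}
Op 8: register job_A */5 -> active={job_A:*/5, job_B:*/4, job_C:*/15}
Op 9: register job_C */16 -> active={job_A:*/5, job_B:*/4, job_C:*/16}
  job_A: interval 5, next fire after T=50 is 55
  job_B: interval 4, next fire after T=50 is 52
  job_C: interval 16, next fire after T=50 is 64
Earliest fire time = 52 (job job_B)

Answer: 52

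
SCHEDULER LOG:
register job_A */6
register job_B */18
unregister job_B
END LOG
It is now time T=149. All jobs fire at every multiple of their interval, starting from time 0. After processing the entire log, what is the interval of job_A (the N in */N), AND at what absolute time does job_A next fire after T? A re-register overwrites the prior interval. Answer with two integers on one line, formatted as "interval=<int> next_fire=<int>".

Answer: interval=6 next_fire=150

Derivation:
Op 1: register job_A */6 -> active={job_A:*/6}
Op 2: register job_B */18 -> active={job_A:*/6, job_B:*/18}
Op 3: unregister job_B -> active={job_A:*/6}
Final interval of job_A = 6
Next fire of job_A after T=149: (149//6+1)*6 = 150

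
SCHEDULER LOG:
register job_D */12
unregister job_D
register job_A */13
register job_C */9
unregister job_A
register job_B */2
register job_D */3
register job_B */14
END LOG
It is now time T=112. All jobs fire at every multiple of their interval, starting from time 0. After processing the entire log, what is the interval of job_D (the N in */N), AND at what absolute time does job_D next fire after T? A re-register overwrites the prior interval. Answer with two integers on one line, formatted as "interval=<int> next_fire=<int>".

Answer: interval=3 next_fire=114

Derivation:
Op 1: register job_D */12 -> active={job_D:*/12}
Op 2: unregister job_D -> active={}
Op 3: register job_A */13 -> active={job_A:*/13}
Op 4: register job_C */9 -> active={job_A:*/13, job_C:*/9}
Op 5: unregister job_A -> active={job_C:*/9}
Op 6: register job_B */2 -> active={job_B:*/2, job_C:*/9}
Op 7: register job_D */3 -> active={job_B:*/2, job_C:*/9, job_D:*/3}
Op 8: register job_B */14 -> active={job_B:*/14, job_C:*/9, job_D:*/3}
Final interval of job_D = 3
Next fire of job_D after T=112: (112//3+1)*3 = 114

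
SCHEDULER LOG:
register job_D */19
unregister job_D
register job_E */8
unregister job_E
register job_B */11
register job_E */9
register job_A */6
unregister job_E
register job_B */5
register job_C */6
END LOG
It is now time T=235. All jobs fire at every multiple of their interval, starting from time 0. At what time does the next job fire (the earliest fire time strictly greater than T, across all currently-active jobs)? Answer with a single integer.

Op 1: register job_D */19 -> active={job_D:*/19}
Op 2: unregister job_D -> active={}
Op 3: register job_E */8 -> active={job_E:*/8}
Op 4: unregister job_E -> active={}
Op 5: register job_B */11 -> active={job_B:*/11}
Op 6: register job_E */9 -> active={job_B:*/11, job_E:*/9}
Op 7: register job_A */6 -> active={job_A:*/6, job_B:*/11, job_E:*/9}
Op 8: unregister job_E -> active={job_A:*/6, job_B:*/11}
Op 9: register job_B */5 -> active={job_A:*/6, job_B:*/5}
Op 10: register job_C */6 -> active={job_A:*/6, job_B:*/5, job_C:*/6}
  job_A: interval 6, next fire after T=235 is 240
  job_B: interval 5, next fire after T=235 is 240
  job_C: interval 6, next fire after T=235 is 240
Earliest fire time = 240 (job job_A)

Answer: 240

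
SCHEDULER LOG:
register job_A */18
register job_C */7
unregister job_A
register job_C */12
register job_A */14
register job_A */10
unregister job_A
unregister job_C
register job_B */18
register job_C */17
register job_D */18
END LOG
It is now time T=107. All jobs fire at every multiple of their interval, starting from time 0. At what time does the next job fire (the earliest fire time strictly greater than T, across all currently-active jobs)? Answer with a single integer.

Answer: 108

Derivation:
Op 1: register job_A */18 -> active={job_A:*/18}
Op 2: register job_C */7 -> active={job_A:*/18, job_C:*/7}
Op 3: unregister job_A -> active={job_C:*/7}
Op 4: register job_C */12 -> active={job_C:*/12}
Op 5: register job_A */14 -> active={job_A:*/14, job_C:*/12}
Op 6: register job_A */10 -> active={job_A:*/10, job_C:*/12}
Op 7: unregister job_A -> active={job_C:*/12}
Op 8: unregister job_C -> active={}
Op 9: register job_B */18 -> active={job_B:*/18}
Op 10: register job_C */17 -> active={job_B:*/18, job_C:*/17}
Op 11: register job_D */18 -> active={job_B:*/18, job_C:*/17, job_D:*/18}
  job_B: interval 18, next fire after T=107 is 108
  job_C: interval 17, next fire after T=107 is 119
  job_D: interval 18, next fire after T=107 is 108
Earliest fire time = 108 (job job_B)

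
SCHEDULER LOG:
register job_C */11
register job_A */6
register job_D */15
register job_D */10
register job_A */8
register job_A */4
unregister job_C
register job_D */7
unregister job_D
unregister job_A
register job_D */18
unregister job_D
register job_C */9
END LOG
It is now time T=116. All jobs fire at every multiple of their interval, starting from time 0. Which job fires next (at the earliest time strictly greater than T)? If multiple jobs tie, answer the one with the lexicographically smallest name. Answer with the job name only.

Answer: job_C

Derivation:
Op 1: register job_C */11 -> active={job_C:*/11}
Op 2: register job_A */6 -> active={job_A:*/6, job_C:*/11}
Op 3: register job_D */15 -> active={job_A:*/6, job_C:*/11, job_D:*/15}
Op 4: register job_D */10 -> active={job_A:*/6, job_C:*/11, job_D:*/10}
Op 5: register job_A */8 -> active={job_A:*/8, job_C:*/11, job_D:*/10}
Op 6: register job_A */4 -> active={job_A:*/4, job_C:*/11, job_D:*/10}
Op 7: unregister job_C -> active={job_A:*/4, job_D:*/10}
Op 8: register job_D */7 -> active={job_A:*/4, job_D:*/7}
Op 9: unregister job_D -> active={job_A:*/4}
Op 10: unregister job_A -> active={}
Op 11: register job_D */18 -> active={job_D:*/18}
Op 12: unregister job_D -> active={}
Op 13: register job_C */9 -> active={job_C:*/9}
  job_C: interval 9, next fire after T=116 is 117
Earliest = 117, winner (lex tiebreak) = job_C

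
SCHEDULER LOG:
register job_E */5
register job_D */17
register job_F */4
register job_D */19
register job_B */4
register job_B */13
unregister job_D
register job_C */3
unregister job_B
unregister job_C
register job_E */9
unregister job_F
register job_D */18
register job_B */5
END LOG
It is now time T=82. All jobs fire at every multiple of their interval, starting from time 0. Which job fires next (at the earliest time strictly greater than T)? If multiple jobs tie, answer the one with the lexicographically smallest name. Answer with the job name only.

Op 1: register job_E */5 -> active={job_E:*/5}
Op 2: register job_D */17 -> active={job_D:*/17, job_E:*/5}
Op 3: register job_F */4 -> active={job_D:*/17, job_E:*/5, job_F:*/4}
Op 4: register job_D */19 -> active={job_D:*/19, job_E:*/5, job_F:*/4}
Op 5: register job_B */4 -> active={job_B:*/4, job_D:*/19, job_E:*/5, job_F:*/4}
Op 6: register job_B */13 -> active={job_B:*/13, job_D:*/19, job_E:*/5, job_F:*/4}
Op 7: unregister job_D -> active={job_B:*/13, job_E:*/5, job_F:*/4}
Op 8: register job_C */3 -> active={job_B:*/13, job_C:*/3, job_E:*/5, job_F:*/4}
Op 9: unregister job_B -> active={job_C:*/3, job_E:*/5, job_F:*/4}
Op 10: unregister job_C -> active={job_E:*/5, job_F:*/4}
Op 11: register job_E */9 -> active={job_E:*/9, job_F:*/4}
Op 12: unregister job_F -> active={job_E:*/9}
Op 13: register job_D */18 -> active={job_D:*/18, job_E:*/9}
Op 14: register job_B */5 -> active={job_B:*/5, job_D:*/18, job_E:*/9}
  job_B: interval 5, next fire after T=82 is 85
  job_D: interval 18, next fire after T=82 is 90
  job_E: interval 9, next fire after T=82 is 90
Earliest = 85, winner (lex tiebreak) = job_B

Answer: job_B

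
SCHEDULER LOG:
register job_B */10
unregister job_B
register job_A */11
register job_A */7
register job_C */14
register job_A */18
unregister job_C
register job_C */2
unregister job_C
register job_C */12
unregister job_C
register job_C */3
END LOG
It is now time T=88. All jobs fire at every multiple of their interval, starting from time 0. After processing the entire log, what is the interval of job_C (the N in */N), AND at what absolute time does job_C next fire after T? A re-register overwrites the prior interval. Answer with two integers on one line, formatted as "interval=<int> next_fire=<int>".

Answer: interval=3 next_fire=90

Derivation:
Op 1: register job_B */10 -> active={job_B:*/10}
Op 2: unregister job_B -> active={}
Op 3: register job_A */11 -> active={job_A:*/11}
Op 4: register job_A */7 -> active={job_A:*/7}
Op 5: register job_C */14 -> active={job_A:*/7, job_C:*/14}
Op 6: register job_A */18 -> active={job_A:*/18, job_C:*/14}
Op 7: unregister job_C -> active={job_A:*/18}
Op 8: register job_C */2 -> active={job_A:*/18, job_C:*/2}
Op 9: unregister job_C -> active={job_A:*/18}
Op 10: register job_C */12 -> active={job_A:*/18, job_C:*/12}
Op 11: unregister job_C -> active={job_A:*/18}
Op 12: register job_C */3 -> active={job_A:*/18, job_C:*/3}
Final interval of job_C = 3
Next fire of job_C after T=88: (88//3+1)*3 = 90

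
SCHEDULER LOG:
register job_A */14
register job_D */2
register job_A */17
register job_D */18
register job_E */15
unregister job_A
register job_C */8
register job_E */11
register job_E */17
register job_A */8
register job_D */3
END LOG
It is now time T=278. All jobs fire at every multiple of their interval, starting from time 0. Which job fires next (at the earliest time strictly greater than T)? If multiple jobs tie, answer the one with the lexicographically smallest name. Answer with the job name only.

Answer: job_D

Derivation:
Op 1: register job_A */14 -> active={job_A:*/14}
Op 2: register job_D */2 -> active={job_A:*/14, job_D:*/2}
Op 3: register job_A */17 -> active={job_A:*/17, job_D:*/2}
Op 4: register job_D */18 -> active={job_A:*/17, job_D:*/18}
Op 5: register job_E */15 -> active={job_A:*/17, job_D:*/18, job_E:*/15}
Op 6: unregister job_A -> active={job_D:*/18, job_E:*/15}
Op 7: register job_C */8 -> active={job_C:*/8, job_D:*/18, job_E:*/15}
Op 8: register job_E */11 -> active={job_C:*/8, job_D:*/18, job_E:*/11}
Op 9: register job_E */17 -> active={job_C:*/8, job_D:*/18, job_E:*/17}
Op 10: register job_A */8 -> active={job_A:*/8, job_C:*/8, job_D:*/18, job_E:*/17}
Op 11: register job_D */3 -> active={job_A:*/8, job_C:*/8, job_D:*/3, job_E:*/17}
  job_A: interval 8, next fire after T=278 is 280
  job_C: interval 8, next fire after T=278 is 280
  job_D: interval 3, next fire after T=278 is 279
  job_E: interval 17, next fire after T=278 is 289
Earliest = 279, winner (lex tiebreak) = job_D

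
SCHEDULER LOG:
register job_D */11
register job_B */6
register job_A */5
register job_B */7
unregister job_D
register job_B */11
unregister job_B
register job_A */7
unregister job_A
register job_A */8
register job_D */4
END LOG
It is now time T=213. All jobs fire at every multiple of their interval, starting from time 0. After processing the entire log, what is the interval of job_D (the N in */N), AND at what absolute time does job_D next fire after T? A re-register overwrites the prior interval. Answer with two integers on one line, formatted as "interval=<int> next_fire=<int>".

Answer: interval=4 next_fire=216

Derivation:
Op 1: register job_D */11 -> active={job_D:*/11}
Op 2: register job_B */6 -> active={job_B:*/6, job_D:*/11}
Op 3: register job_A */5 -> active={job_A:*/5, job_B:*/6, job_D:*/11}
Op 4: register job_B */7 -> active={job_A:*/5, job_B:*/7, job_D:*/11}
Op 5: unregister job_D -> active={job_A:*/5, job_B:*/7}
Op 6: register job_B */11 -> active={job_A:*/5, job_B:*/11}
Op 7: unregister job_B -> active={job_A:*/5}
Op 8: register job_A */7 -> active={job_A:*/7}
Op 9: unregister job_A -> active={}
Op 10: register job_A */8 -> active={job_A:*/8}
Op 11: register job_D */4 -> active={job_A:*/8, job_D:*/4}
Final interval of job_D = 4
Next fire of job_D after T=213: (213//4+1)*4 = 216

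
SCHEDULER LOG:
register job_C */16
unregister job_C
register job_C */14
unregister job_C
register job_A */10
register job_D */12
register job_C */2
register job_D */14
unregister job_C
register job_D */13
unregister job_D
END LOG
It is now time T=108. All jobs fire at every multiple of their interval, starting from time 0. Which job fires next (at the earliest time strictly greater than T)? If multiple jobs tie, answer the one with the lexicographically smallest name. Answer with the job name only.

Op 1: register job_C */16 -> active={job_C:*/16}
Op 2: unregister job_C -> active={}
Op 3: register job_C */14 -> active={job_C:*/14}
Op 4: unregister job_C -> active={}
Op 5: register job_A */10 -> active={job_A:*/10}
Op 6: register job_D */12 -> active={job_A:*/10, job_D:*/12}
Op 7: register job_C */2 -> active={job_A:*/10, job_C:*/2, job_D:*/12}
Op 8: register job_D */14 -> active={job_A:*/10, job_C:*/2, job_D:*/14}
Op 9: unregister job_C -> active={job_A:*/10, job_D:*/14}
Op 10: register job_D */13 -> active={job_A:*/10, job_D:*/13}
Op 11: unregister job_D -> active={job_A:*/10}
  job_A: interval 10, next fire after T=108 is 110
Earliest = 110, winner (lex tiebreak) = job_A

Answer: job_A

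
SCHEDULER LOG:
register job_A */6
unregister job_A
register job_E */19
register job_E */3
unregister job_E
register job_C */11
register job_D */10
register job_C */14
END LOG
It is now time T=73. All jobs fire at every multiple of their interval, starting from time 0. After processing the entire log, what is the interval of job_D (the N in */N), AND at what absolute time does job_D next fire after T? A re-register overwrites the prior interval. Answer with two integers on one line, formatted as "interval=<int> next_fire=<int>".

Op 1: register job_A */6 -> active={job_A:*/6}
Op 2: unregister job_A -> active={}
Op 3: register job_E */19 -> active={job_E:*/19}
Op 4: register job_E */3 -> active={job_E:*/3}
Op 5: unregister job_E -> active={}
Op 6: register job_C */11 -> active={job_C:*/11}
Op 7: register job_D */10 -> active={job_C:*/11, job_D:*/10}
Op 8: register job_C */14 -> active={job_C:*/14, job_D:*/10}
Final interval of job_D = 10
Next fire of job_D after T=73: (73//10+1)*10 = 80

Answer: interval=10 next_fire=80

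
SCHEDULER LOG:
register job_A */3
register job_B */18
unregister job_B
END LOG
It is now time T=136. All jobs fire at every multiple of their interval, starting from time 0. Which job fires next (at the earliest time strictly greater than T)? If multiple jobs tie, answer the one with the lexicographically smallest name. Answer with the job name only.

Op 1: register job_A */3 -> active={job_A:*/3}
Op 2: register job_B */18 -> active={job_A:*/3, job_B:*/18}
Op 3: unregister job_B -> active={job_A:*/3}
  job_A: interval 3, next fire after T=136 is 138
Earliest = 138, winner (lex tiebreak) = job_A

Answer: job_A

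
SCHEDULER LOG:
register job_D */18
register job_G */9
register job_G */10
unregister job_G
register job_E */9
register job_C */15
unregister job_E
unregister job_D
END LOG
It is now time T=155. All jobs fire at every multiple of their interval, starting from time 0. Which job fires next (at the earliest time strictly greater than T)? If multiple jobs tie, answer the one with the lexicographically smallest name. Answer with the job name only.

Op 1: register job_D */18 -> active={job_D:*/18}
Op 2: register job_G */9 -> active={job_D:*/18, job_G:*/9}
Op 3: register job_G */10 -> active={job_D:*/18, job_G:*/10}
Op 4: unregister job_G -> active={job_D:*/18}
Op 5: register job_E */9 -> active={job_D:*/18, job_E:*/9}
Op 6: register job_C */15 -> active={job_C:*/15, job_D:*/18, job_E:*/9}
Op 7: unregister job_E -> active={job_C:*/15, job_D:*/18}
Op 8: unregister job_D -> active={job_C:*/15}
  job_C: interval 15, next fire after T=155 is 165
Earliest = 165, winner (lex tiebreak) = job_C

Answer: job_C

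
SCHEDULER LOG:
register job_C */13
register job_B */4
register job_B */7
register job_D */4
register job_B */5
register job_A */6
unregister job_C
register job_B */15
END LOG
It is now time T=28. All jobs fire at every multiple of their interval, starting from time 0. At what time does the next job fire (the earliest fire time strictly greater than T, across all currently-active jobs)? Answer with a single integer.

Op 1: register job_C */13 -> active={job_C:*/13}
Op 2: register job_B */4 -> active={job_B:*/4, job_C:*/13}
Op 3: register job_B */7 -> active={job_B:*/7, job_C:*/13}
Op 4: register job_D */4 -> active={job_B:*/7, job_C:*/13, job_D:*/4}
Op 5: register job_B */5 -> active={job_B:*/5, job_C:*/13, job_D:*/4}
Op 6: register job_A */6 -> active={job_A:*/6, job_B:*/5, job_C:*/13, job_D:*/4}
Op 7: unregister job_C -> active={job_A:*/6, job_B:*/5, job_D:*/4}
Op 8: register job_B */15 -> active={job_A:*/6, job_B:*/15, job_D:*/4}
  job_A: interval 6, next fire after T=28 is 30
  job_B: interval 15, next fire after T=28 is 30
  job_D: interval 4, next fire after T=28 is 32
Earliest fire time = 30 (job job_A)

Answer: 30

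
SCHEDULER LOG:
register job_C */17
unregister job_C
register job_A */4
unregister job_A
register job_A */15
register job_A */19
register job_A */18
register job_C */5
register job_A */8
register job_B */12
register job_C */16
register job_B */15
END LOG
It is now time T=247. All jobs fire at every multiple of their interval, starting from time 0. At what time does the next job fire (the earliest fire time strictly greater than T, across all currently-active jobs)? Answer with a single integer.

Op 1: register job_C */17 -> active={job_C:*/17}
Op 2: unregister job_C -> active={}
Op 3: register job_A */4 -> active={job_A:*/4}
Op 4: unregister job_A -> active={}
Op 5: register job_A */15 -> active={job_A:*/15}
Op 6: register job_A */19 -> active={job_A:*/19}
Op 7: register job_A */18 -> active={job_A:*/18}
Op 8: register job_C */5 -> active={job_A:*/18, job_C:*/5}
Op 9: register job_A */8 -> active={job_A:*/8, job_C:*/5}
Op 10: register job_B */12 -> active={job_A:*/8, job_B:*/12, job_C:*/5}
Op 11: register job_C */16 -> active={job_A:*/8, job_B:*/12, job_C:*/16}
Op 12: register job_B */15 -> active={job_A:*/8, job_B:*/15, job_C:*/16}
  job_A: interval 8, next fire after T=247 is 248
  job_B: interval 15, next fire after T=247 is 255
  job_C: interval 16, next fire after T=247 is 256
Earliest fire time = 248 (job job_A)

Answer: 248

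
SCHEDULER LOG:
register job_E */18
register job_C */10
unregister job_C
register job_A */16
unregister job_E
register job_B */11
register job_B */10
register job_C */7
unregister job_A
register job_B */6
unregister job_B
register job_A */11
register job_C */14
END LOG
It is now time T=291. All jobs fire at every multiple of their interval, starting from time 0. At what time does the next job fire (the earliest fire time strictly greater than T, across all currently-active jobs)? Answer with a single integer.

Op 1: register job_E */18 -> active={job_E:*/18}
Op 2: register job_C */10 -> active={job_C:*/10, job_E:*/18}
Op 3: unregister job_C -> active={job_E:*/18}
Op 4: register job_A */16 -> active={job_A:*/16, job_E:*/18}
Op 5: unregister job_E -> active={job_A:*/16}
Op 6: register job_B */11 -> active={job_A:*/16, job_B:*/11}
Op 7: register job_B */10 -> active={job_A:*/16, job_B:*/10}
Op 8: register job_C */7 -> active={job_A:*/16, job_B:*/10, job_C:*/7}
Op 9: unregister job_A -> active={job_B:*/10, job_C:*/7}
Op 10: register job_B */6 -> active={job_B:*/6, job_C:*/7}
Op 11: unregister job_B -> active={job_C:*/7}
Op 12: register job_A */11 -> active={job_A:*/11, job_C:*/7}
Op 13: register job_C */14 -> active={job_A:*/11, job_C:*/14}
  job_A: interval 11, next fire after T=291 is 297
  job_C: interval 14, next fire after T=291 is 294
Earliest fire time = 294 (job job_C)

Answer: 294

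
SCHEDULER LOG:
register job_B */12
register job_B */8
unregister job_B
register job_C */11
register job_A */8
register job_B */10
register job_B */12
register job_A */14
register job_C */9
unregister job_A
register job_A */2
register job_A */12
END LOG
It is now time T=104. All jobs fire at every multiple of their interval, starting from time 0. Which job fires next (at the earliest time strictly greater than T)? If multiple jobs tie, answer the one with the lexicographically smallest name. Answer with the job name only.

Answer: job_A

Derivation:
Op 1: register job_B */12 -> active={job_B:*/12}
Op 2: register job_B */8 -> active={job_B:*/8}
Op 3: unregister job_B -> active={}
Op 4: register job_C */11 -> active={job_C:*/11}
Op 5: register job_A */8 -> active={job_A:*/8, job_C:*/11}
Op 6: register job_B */10 -> active={job_A:*/8, job_B:*/10, job_C:*/11}
Op 7: register job_B */12 -> active={job_A:*/8, job_B:*/12, job_C:*/11}
Op 8: register job_A */14 -> active={job_A:*/14, job_B:*/12, job_C:*/11}
Op 9: register job_C */9 -> active={job_A:*/14, job_B:*/12, job_C:*/9}
Op 10: unregister job_A -> active={job_B:*/12, job_C:*/9}
Op 11: register job_A */2 -> active={job_A:*/2, job_B:*/12, job_C:*/9}
Op 12: register job_A */12 -> active={job_A:*/12, job_B:*/12, job_C:*/9}
  job_A: interval 12, next fire after T=104 is 108
  job_B: interval 12, next fire after T=104 is 108
  job_C: interval 9, next fire after T=104 is 108
Earliest = 108, winner (lex tiebreak) = job_A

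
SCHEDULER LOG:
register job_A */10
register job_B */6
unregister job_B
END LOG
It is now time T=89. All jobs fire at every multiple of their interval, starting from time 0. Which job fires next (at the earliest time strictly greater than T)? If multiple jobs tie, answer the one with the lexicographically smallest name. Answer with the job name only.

Op 1: register job_A */10 -> active={job_A:*/10}
Op 2: register job_B */6 -> active={job_A:*/10, job_B:*/6}
Op 3: unregister job_B -> active={job_A:*/10}
  job_A: interval 10, next fire after T=89 is 90
Earliest = 90, winner (lex tiebreak) = job_A

Answer: job_A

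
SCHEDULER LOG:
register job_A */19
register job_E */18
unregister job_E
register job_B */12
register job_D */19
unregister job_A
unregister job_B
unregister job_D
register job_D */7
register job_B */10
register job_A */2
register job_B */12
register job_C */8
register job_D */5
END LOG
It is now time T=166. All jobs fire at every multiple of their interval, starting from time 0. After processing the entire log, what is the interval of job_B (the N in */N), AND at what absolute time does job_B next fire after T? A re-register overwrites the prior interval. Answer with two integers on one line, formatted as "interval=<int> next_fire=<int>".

Answer: interval=12 next_fire=168

Derivation:
Op 1: register job_A */19 -> active={job_A:*/19}
Op 2: register job_E */18 -> active={job_A:*/19, job_E:*/18}
Op 3: unregister job_E -> active={job_A:*/19}
Op 4: register job_B */12 -> active={job_A:*/19, job_B:*/12}
Op 5: register job_D */19 -> active={job_A:*/19, job_B:*/12, job_D:*/19}
Op 6: unregister job_A -> active={job_B:*/12, job_D:*/19}
Op 7: unregister job_B -> active={job_D:*/19}
Op 8: unregister job_D -> active={}
Op 9: register job_D */7 -> active={job_D:*/7}
Op 10: register job_B */10 -> active={job_B:*/10, job_D:*/7}
Op 11: register job_A */2 -> active={job_A:*/2, job_B:*/10, job_D:*/7}
Op 12: register job_B */12 -> active={job_A:*/2, job_B:*/12, job_D:*/7}
Op 13: register job_C */8 -> active={job_A:*/2, job_B:*/12, job_C:*/8, job_D:*/7}
Op 14: register job_D */5 -> active={job_A:*/2, job_B:*/12, job_C:*/8, job_D:*/5}
Final interval of job_B = 12
Next fire of job_B after T=166: (166//12+1)*12 = 168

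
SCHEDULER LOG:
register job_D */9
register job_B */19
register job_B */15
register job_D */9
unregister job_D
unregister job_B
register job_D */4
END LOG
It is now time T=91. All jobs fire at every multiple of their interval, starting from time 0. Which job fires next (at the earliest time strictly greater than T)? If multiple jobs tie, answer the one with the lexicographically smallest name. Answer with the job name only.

Op 1: register job_D */9 -> active={job_D:*/9}
Op 2: register job_B */19 -> active={job_B:*/19, job_D:*/9}
Op 3: register job_B */15 -> active={job_B:*/15, job_D:*/9}
Op 4: register job_D */9 -> active={job_B:*/15, job_D:*/9}
Op 5: unregister job_D -> active={job_B:*/15}
Op 6: unregister job_B -> active={}
Op 7: register job_D */4 -> active={job_D:*/4}
  job_D: interval 4, next fire after T=91 is 92
Earliest = 92, winner (lex tiebreak) = job_D

Answer: job_D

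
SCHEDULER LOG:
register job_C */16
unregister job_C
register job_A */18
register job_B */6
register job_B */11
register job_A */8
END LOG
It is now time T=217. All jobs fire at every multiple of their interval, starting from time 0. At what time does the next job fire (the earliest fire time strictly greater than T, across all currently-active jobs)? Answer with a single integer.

Answer: 220

Derivation:
Op 1: register job_C */16 -> active={job_C:*/16}
Op 2: unregister job_C -> active={}
Op 3: register job_A */18 -> active={job_A:*/18}
Op 4: register job_B */6 -> active={job_A:*/18, job_B:*/6}
Op 5: register job_B */11 -> active={job_A:*/18, job_B:*/11}
Op 6: register job_A */8 -> active={job_A:*/8, job_B:*/11}
  job_A: interval 8, next fire after T=217 is 224
  job_B: interval 11, next fire after T=217 is 220
Earliest fire time = 220 (job job_B)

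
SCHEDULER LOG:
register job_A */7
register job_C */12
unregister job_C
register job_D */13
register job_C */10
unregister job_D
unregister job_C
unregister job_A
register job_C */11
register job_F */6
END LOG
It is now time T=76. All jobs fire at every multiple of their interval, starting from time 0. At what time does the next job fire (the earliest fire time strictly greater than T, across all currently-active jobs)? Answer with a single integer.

Op 1: register job_A */7 -> active={job_A:*/7}
Op 2: register job_C */12 -> active={job_A:*/7, job_C:*/12}
Op 3: unregister job_C -> active={job_A:*/7}
Op 4: register job_D */13 -> active={job_A:*/7, job_D:*/13}
Op 5: register job_C */10 -> active={job_A:*/7, job_C:*/10, job_D:*/13}
Op 6: unregister job_D -> active={job_A:*/7, job_C:*/10}
Op 7: unregister job_C -> active={job_A:*/7}
Op 8: unregister job_A -> active={}
Op 9: register job_C */11 -> active={job_C:*/11}
Op 10: register job_F */6 -> active={job_C:*/11, job_F:*/6}
  job_C: interval 11, next fire after T=76 is 77
  job_F: interval 6, next fire after T=76 is 78
Earliest fire time = 77 (job job_C)

Answer: 77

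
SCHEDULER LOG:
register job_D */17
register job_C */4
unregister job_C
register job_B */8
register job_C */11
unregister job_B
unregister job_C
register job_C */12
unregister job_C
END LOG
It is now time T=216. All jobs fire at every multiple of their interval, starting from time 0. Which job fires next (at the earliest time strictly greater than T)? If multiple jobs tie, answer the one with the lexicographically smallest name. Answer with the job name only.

Op 1: register job_D */17 -> active={job_D:*/17}
Op 2: register job_C */4 -> active={job_C:*/4, job_D:*/17}
Op 3: unregister job_C -> active={job_D:*/17}
Op 4: register job_B */8 -> active={job_B:*/8, job_D:*/17}
Op 5: register job_C */11 -> active={job_B:*/8, job_C:*/11, job_D:*/17}
Op 6: unregister job_B -> active={job_C:*/11, job_D:*/17}
Op 7: unregister job_C -> active={job_D:*/17}
Op 8: register job_C */12 -> active={job_C:*/12, job_D:*/17}
Op 9: unregister job_C -> active={job_D:*/17}
  job_D: interval 17, next fire after T=216 is 221
Earliest = 221, winner (lex tiebreak) = job_D

Answer: job_D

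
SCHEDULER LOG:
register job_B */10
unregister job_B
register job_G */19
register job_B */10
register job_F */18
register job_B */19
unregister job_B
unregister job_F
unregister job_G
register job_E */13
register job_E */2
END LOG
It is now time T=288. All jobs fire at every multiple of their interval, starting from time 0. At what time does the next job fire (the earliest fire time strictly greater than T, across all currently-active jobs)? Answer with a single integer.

Op 1: register job_B */10 -> active={job_B:*/10}
Op 2: unregister job_B -> active={}
Op 3: register job_G */19 -> active={job_G:*/19}
Op 4: register job_B */10 -> active={job_B:*/10, job_G:*/19}
Op 5: register job_F */18 -> active={job_B:*/10, job_F:*/18, job_G:*/19}
Op 6: register job_B */19 -> active={job_B:*/19, job_F:*/18, job_G:*/19}
Op 7: unregister job_B -> active={job_F:*/18, job_G:*/19}
Op 8: unregister job_F -> active={job_G:*/19}
Op 9: unregister job_G -> active={}
Op 10: register job_E */13 -> active={job_E:*/13}
Op 11: register job_E */2 -> active={job_E:*/2}
  job_E: interval 2, next fire after T=288 is 290
Earliest fire time = 290 (job job_E)

Answer: 290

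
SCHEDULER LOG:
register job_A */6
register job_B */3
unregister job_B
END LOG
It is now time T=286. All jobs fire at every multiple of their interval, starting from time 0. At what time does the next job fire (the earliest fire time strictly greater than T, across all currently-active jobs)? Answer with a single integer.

Answer: 288

Derivation:
Op 1: register job_A */6 -> active={job_A:*/6}
Op 2: register job_B */3 -> active={job_A:*/6, job_B:*/3}
Op 3: unregister job_B -> active={job_A:*/6}
  job_A: interval 6, next fire after T=286 is 288
Earliest fire time = 288 (job job_A)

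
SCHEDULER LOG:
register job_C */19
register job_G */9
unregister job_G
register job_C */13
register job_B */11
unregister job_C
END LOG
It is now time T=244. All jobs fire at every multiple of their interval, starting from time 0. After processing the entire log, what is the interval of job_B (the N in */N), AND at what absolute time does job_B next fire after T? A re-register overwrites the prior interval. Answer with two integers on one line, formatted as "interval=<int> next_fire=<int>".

Op 1: register job_C */19 -> active={job_C:*/19}
Op 2: register job_G */9 -> active={job_C:*/19, job_G:*/9}
Op 3: unregister job_G -> active={job_C:*/19}
Op 4: register job_C */13 -> active={job_C:*/13}
Op 5: register job_B */11 -> active={job_B:*/11, job_C:*/13}
Op 6: unregister job_C -> active={job_B:*/11}
Final interval of job_B = 11
Next fire of job_B after T=244: (244//11+1)*11 = 253

Answer: interval=11 next_fire=253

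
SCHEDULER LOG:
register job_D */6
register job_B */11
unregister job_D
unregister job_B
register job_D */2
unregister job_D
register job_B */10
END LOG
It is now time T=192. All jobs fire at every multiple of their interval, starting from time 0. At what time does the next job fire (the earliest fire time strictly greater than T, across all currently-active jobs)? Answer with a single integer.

Answer: 200

Derivation:
Op 1: register job_D */6 -> active={job_D:*/6}
Op 2: register job_B */11 -> active={job_B:*/11, job_D:*/6}
Op 3: unregister job_D -> active={job_B:*/11}
Op 4: unregister job_B -> active={}
Op 5: register job_D */2 -> active={job_D:*/2}
Op 6: unregister job_D -> active={}
Op 7: register job_B */10 -> active={job_B:*/10}
  job_B: interval 10, next fire after T=192 is 200
Earliest fire time = 200 (job job_B)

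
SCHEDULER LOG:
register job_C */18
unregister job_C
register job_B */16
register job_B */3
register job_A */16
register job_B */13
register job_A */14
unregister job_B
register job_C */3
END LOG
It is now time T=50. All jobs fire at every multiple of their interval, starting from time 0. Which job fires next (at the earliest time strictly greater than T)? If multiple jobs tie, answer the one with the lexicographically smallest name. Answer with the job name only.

Answer: job_C

Derivation:
Op 1: register job_C */18 -> active={job_C:*/18}
Op 2: unregister job_C -> active={}
Op 3: register job_B */16 -> active={job_B:*/16}
Op 4: register job_B */3 -> active={job_B:*/3}
Op 5: register job_A */16 -> active={job_A:*/16, job_B:*/3}
Op 6: register job_B */13 -> active={job_A:*/16, job_B:*/13}
Op 7: register job_A */14 -> active={job_A:*/14, job_B:*/13}
Op 8: unregister job_B -> active={job_A:*/14}
Op 9: register job_C */3 -> active={job_A:*/14, job_C:*/3}
  job_A: interval 14, next fire after T=50 is 56
  job_C: interval 3, next fire after T=50 is 51
Earliest = 51, winner (lex tiebreak) = job_C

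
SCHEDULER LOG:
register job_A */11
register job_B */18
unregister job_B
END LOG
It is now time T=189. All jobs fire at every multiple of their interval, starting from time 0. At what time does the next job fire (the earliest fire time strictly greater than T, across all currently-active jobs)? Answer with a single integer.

Answer: 198

Derivation:
Op 1: register job_A */11 -> active={job_A:*/11}
Op 2: register job_B */18 -> active={job_A:*/11, job_B:*/18}
Op 3: unregister job_B -> active={job_A:*/11}
  job_A: interval 11, next fire after T=189 is 198
Earliest fire time = 198 (job job_A)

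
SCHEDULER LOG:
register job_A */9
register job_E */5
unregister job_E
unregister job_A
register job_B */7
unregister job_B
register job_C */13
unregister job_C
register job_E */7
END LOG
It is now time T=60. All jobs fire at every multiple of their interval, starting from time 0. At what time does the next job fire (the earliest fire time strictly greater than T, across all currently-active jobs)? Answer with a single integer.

Answer: 63

Derivation:
Op 1: register job_A */9 -> active={job_A:*/9}
Op 2: register job_E */5 -> active={job_A:*/9, job_E:*/5}
Op 3: unregister job_E -> active={job_A:*/9}
Op 4: unregister job_A -> active={}
Op 5: register job_B */7 -> active={job_B:*/7}
Op 6: unregister job_B -> active={}
Op 7: register job_C */13 -> active={job_C:*/13}
Op 8: unregister job_C -> active={}
Op 9: register job_E */7 -> active={job_E:*/7}
  job_E: interval 7, next fire after T=60 is 63
Earliest fire time = 63 (job job_E)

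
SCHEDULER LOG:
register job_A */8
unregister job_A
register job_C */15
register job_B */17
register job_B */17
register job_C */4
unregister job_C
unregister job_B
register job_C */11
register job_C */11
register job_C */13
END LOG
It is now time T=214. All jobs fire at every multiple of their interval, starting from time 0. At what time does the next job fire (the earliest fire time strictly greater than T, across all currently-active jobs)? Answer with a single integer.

Op 1: register job_A */8 -> active={job_A:*/8}
Op 2: unregister job_A -> active={}
Op 3: register job_C */15 -> active={job_C:*/15}
Op 4: register job_B */17 -> active={job_B:*/17, job_C:*/15}
Op 5: register job_B */17 -> active={job_B:*/17, job_C:*/15}
Op 6: register job_C */4 -> active={job_B:*/17, job_C:*/4}
Op 7: unregister job_C -> active={job_B:*/17}
Op 8: unregister job_B -> active={}
Op 9: register job_C */11 -> active={job_C:*/11}
Op 10: register job_C */11 -> active={job_C:*/11}
Op 11: register job_C */13 -> active={job_C:*/13}
  job_C: interval 13, next fire after T=214 is 221
Earliest fire time = 221 (job job_C)

Answer: 221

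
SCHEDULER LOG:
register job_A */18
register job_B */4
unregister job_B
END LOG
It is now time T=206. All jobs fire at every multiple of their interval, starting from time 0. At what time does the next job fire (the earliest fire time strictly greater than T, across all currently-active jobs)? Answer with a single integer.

Op 1: register job_A */18 -> active={job_A:*/18}
Op 2: register job_B */4 -> active={job_A:*/18, job_B:*/4}
Op 3: unregister job_B -> active={job_A:*/18}
  job_A: interval 18, next fire after T=206 is 216
Earliest fire time = 216 (job job_A)

Answer: 216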